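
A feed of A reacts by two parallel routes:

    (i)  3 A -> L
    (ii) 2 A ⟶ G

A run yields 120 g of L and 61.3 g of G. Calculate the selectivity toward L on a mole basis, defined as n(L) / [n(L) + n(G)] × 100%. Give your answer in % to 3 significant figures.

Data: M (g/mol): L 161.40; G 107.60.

n(L) = 120 / 161.40 = 0.7435 mol
n(G) = 61.3 / 107.60 = 0.5697 mol
selectivity = 0.7435/(0.7435+0.5697) × 100 = 56.62 %

56.6 %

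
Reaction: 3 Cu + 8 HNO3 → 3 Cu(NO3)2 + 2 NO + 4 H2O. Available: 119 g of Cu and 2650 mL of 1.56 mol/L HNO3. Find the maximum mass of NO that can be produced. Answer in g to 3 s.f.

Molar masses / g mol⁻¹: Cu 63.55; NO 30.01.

n(Cu) = 119.0 / 63.55 = 1.873 mol
n(HNO3) = 1.56 × 2650/1000 = 4.134 mol
n/ν → Cu: 0.6243, HNO3: 0.5168; HNO3 is limiting.
n(NO) = (2/8) × 4.134 = 1.034 mol
mass = 1.034 × 30.01 = 31.03 g

31.0 g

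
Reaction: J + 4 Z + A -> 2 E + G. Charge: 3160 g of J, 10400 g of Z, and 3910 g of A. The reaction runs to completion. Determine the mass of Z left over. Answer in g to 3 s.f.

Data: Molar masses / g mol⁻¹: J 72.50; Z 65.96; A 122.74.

n(J) = 3160 / 72.50 = 43.59 mol
n(Z) = 10400 / 65.96 = 157.7 mol
n(A) = 3910 / 122.74 = 31.86 mol
n/ν for J = 43.59/1 = 43.59
n/ν for Z = 157.7/4 = 39.43
n/ν for A = 31.86/1 = 31.86
Smallest n/ν is A → limiting reagent.
Z consumed = (4/1) × 31.86 = 127.4 mol
Z remaining = 157.7 − 127.4 = 30.30 mol
mass = 30.30 × 65.96 = 1999 g

2000 g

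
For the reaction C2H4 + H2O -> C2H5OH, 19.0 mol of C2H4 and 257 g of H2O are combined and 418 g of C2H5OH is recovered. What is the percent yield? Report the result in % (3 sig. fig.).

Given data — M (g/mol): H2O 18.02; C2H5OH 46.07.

63.6 %

n(C2H4) = 19.00 mol
n(H2O) = 257.0 / 18.02 = 14.26 mol
n/ν for C2H4 = 19.00/1 = 19.00
n/ν for H2O = 14.26/1 = 14.26
Smallest n/ν is H2O → limiting reagent.
theoretical n(C2H5OH) = (1/1) × 14.26 = 14.26 mol → 657.0 g
% yield = 418 / 657.0 × 100 = 63.62 %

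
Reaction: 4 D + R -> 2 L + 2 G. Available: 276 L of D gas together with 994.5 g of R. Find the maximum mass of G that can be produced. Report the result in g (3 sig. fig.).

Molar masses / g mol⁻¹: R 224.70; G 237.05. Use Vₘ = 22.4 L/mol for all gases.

n(D) = 276.0 / 22.4 = 12.32 mol
n(R) = 994.5 / 224.70 = 4.426 mol
n/ν for D = 12.32/4 = 3.080
n/ν for R = 4.426/1 = 4.426
Smallest n/ν is D → limiting reagent.
n(G) = (2/4) × 12.32 = 6.160 mol
mass = 6.160 × 237.05 = 1460 g

1460 g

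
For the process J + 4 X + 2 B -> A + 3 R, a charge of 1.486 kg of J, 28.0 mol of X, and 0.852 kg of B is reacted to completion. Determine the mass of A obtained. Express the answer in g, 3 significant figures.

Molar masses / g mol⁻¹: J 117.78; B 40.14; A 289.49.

2030 g

n(J) = 1.486×1000 / 117.78 = 12.62 mol
n(X) = 28.00 mol
n(B) = 0.8520×1000 / 40.14 = 21.23 mol
n/ν → J: 12.62, X: 7.000, B: 10.62; X is limiting.
n(A) = (1/4) × 28.00 = 7.000 mol
mass = 7.000 × 289.49 = 2026 g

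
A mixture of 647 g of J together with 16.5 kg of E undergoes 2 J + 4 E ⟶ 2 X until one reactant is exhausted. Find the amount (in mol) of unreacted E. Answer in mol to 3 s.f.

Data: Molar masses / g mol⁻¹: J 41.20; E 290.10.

n(J) = 647.0 / 41.20 = 15.70 mol
n(E) = 16.50×1000 / 290.10 = 56.88 mol
n/ν for J = 15.70/2 = 7.850
n/ν for E = 56.88/4 = 14.22
Smallest n/ν is J → limiting reagent.
E consumed = (4/2) × 15.70 = 31.40 mol
E remaining = 56.88 − 31.40 = 25.48 mol

25.5 mol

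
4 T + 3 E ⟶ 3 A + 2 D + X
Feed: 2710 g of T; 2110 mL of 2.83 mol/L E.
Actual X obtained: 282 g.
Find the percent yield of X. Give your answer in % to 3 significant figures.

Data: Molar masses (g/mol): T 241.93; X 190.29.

74.5 %

n(T) = 2710 / 241.93 = 11.20 mol
n(E) = 2.83 × 2110/1000 = 5.971 mol
n/ν for T = 11.20/4 = 2.800
n/ν for E = 5.971/3 = 1.990
Smallest n/ν is E → limiting reagent.
theoretical n(X) = (1/3) × 5.971 = 1.990 mol → 378.7 g
% yield = 282 / 378.7 × 100 = 74.47 %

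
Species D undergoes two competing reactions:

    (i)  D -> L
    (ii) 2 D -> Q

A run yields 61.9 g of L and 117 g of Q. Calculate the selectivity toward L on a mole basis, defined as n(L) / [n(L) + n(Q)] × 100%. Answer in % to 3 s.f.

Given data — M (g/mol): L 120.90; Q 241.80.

n(L) = 61.9 / 120.90 = 0.5120 mol
n(Q) = 117 / 241.80 = 0.4839 mol
selectivity = 0.5120/(0.5120+0.4839) × 100 = 51.41 %

51.4 %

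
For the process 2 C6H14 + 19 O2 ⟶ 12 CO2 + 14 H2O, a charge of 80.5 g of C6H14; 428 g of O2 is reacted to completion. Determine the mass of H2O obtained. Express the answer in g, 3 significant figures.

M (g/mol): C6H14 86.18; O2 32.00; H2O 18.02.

n(C6H14) = 80.50 / 86.18 = 0.9341 mol
n(O2) = 428.0 / 32.00 = 13.38 mol
n/ν for C6H14 = 0.9341/2 = 0.4671
n/ν for O2 = 13.38/19 = 0.7042
Smallest n/ν is C6H14 → limiting reagent.
n(H2O) = (14/2) × 0.9341 = 6.539 mol
mass = 6.539 × 18.02 = 117.8 g

118 g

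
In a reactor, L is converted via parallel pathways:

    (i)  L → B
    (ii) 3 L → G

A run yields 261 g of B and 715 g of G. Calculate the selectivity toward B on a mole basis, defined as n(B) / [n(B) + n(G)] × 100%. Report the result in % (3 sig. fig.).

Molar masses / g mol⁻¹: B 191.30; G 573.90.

52.3 %

n(B) = 261 / 191.30 = 1.364 mol
n(G) = 715 / 573.90 = 1.246 mol
selectivity = 1.364/(1.364+1.246) × 100 = 52.26 %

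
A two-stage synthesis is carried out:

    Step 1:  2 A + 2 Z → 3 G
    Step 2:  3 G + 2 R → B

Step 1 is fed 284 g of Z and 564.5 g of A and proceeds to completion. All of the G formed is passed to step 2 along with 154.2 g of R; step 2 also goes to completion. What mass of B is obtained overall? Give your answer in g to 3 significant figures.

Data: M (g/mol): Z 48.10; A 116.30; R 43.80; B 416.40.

Step 1:
n(Z) = 284.0 / 48.10 = 5.904 mol
n(A) = 564.5 / 116.30 = 4.854 mol
n/ν for Z = 5.904/2 = 2.952
n/ν for A = 4.854/2 = 2.427
Smallest n/ν is A → limiting reagent.
n(G) produced = (3/2) × 4.854 = 7.281 mol
Step 2:
n(G) available = 7.281 mol
n(R) = 154.2 / 43.80 = 3.521 mol
n/ν for G = 7.281/3 = 2.427
n/ν for R = 3.521/2 = 1.761
Smallest n/ν is R → limiting reagent.
n(B) = (1/2) × 3.521 = 1.761 mol
mass = 1.761 × 416.40 = 733.3 g

733 g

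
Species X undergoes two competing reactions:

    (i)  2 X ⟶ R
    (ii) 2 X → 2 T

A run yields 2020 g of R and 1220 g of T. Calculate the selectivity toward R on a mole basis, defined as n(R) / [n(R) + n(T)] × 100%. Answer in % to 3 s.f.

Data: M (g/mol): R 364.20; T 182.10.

n(R) = 2020 / 364.20 = 5.546 mol
n(T) = 1220 / 182.10 = 6.700 mol
selectivity = 5.546/(5.546+6.700) × 100 = 45.29 %

45.3 %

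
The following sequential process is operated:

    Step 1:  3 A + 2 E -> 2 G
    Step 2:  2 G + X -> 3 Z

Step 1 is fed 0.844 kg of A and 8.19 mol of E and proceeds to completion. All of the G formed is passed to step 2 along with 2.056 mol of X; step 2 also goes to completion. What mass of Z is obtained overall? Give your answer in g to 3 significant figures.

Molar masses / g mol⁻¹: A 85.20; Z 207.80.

1280 g

Step 1:
n(A) = 0.8440×1000 / 85.20 = 9.906 mol
n(E) = 8.190 mol
n/ν → A: 3.302, E: 4.095; A is limiting.
n(G) produced = (2/3) × 9.906 = 6.604 mol
Step 2:
n(G) available = 6.604 mol
n(X) = 2.056 mol
n/ν → G: 3.302, X: 2.056; X is limiting.
n(Z) = (3/1) × 2.056 = 6.168 mol
mass = 6.168 × 207.80 = 1282 g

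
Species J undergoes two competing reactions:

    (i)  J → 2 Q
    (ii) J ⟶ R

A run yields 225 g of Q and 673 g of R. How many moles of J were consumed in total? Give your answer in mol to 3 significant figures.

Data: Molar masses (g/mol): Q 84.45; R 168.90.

n(Q) = 225 / 84.45 = 2.664 mol
n(R) = 673 / 168.90 = 3.985 mol
n(J) via (i) = (1/2)×2.664 = 1.332 mol
n(J) via (ii) = (1/1)×3.985 = 3.985 mol
total n(J) = 1.332 + 3.985 = 5.317 mol

5.32 mol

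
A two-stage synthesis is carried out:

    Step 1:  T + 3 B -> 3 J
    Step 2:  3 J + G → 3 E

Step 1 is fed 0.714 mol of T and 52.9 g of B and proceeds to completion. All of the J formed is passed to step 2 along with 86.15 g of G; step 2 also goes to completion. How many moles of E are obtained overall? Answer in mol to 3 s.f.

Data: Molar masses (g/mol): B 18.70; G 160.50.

1.61 mol

Step 1:
n(T) = 0.7140 mol
n(B) = 52.90 / 18.70 = 2.829 mol
n/ν for T = 0.7140/1 = 0.7140
n/ν for B = 2.829/3 = 0.9430
Smallest n/ν is T → limiting reagent.
n(J) produced = (3/1) × 0.7140 = 2.142 mol
Step 2:
n(J) available = 2.142 mol
n(G) = 86.15 / 160.50 = 0.5368 mol
n/ν for J = 2.142/3 = 0.7140
n/ν for G = 0.5368/1 = 0.5368
Smallest n/ν is G → limiting reagent.
n(E) = (3/1) × 0.5368 = 1.610 mol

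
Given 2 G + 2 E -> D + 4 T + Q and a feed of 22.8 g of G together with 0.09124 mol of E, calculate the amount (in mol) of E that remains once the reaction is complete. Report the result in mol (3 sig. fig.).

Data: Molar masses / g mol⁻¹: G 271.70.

0.00732 mol

n(G) = 22.80 / 271.70 = 0.08392 mol
n(E) = 0.09124 mol
n/ν → G: 0.04196, E: 0.04562; G is limiting.
E consumed = (2/2) × 0.08392 = 0.08392 mol
E remaining = 0.09124 − 0.08392 = 0.007320 mol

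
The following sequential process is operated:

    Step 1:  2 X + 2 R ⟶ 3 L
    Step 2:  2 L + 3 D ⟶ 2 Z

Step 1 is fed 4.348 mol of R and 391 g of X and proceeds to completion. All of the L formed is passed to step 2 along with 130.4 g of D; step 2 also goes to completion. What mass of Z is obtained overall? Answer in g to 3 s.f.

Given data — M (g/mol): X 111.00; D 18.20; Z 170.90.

816 g

Step 1:
n(R) = 4.348 mol
n(X) = 391.0 / 111.00 = 3.523 mol
n/ν for R = 4.348/2 = 2.174
n/ν for X = 3.523/2 = 1.762
Smallest n/ν is X → limiting reagent.
n(L) produced = (3/2) × 3.523 = 5.285 mol
Step 2:
n(L) available = 5.285 mol
n(D) = 130.4 / 18.20 = 7.165 mol
n/ν for L = 5.285/2 = 2.643
n/ν for D = 7.165/3 = 2.388
Smallest n/ν is D → limiting reagent.
n(Z) = (2/3) × 7.165 = 4.777 mol
mass = 4.777 × 170.90 = 816.4 g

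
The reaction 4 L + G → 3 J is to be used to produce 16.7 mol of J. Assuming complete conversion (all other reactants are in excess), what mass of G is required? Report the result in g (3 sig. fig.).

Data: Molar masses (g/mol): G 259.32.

n(J) = 16.70 mol
n(G) = (1/3) × 16.70 = 5.567 mol
mass = 5.567 × 259.32 = 1444 g

1440 g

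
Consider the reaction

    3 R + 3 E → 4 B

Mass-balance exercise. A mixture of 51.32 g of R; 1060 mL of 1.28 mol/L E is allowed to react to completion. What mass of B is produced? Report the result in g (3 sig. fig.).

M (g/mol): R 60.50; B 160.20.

181 g

n(R) = 51.32 / 60.50 = 0.8483 mol
n(E) = 1.28 × 1060/1000 = 1.357 mol
n/ν → R: 0.2828, E: 0.4523; R is limiting.
n(B) = (4/3) × 0.8483 = 1.131 mol
mass = 1.131 × 160.20 = 181.2 g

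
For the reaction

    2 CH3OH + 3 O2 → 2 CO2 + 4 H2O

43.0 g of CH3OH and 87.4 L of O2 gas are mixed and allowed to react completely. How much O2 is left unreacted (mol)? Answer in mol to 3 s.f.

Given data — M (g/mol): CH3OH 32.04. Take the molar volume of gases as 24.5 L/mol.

n(CH3OH) = 43.00 / 32.04 = 1.342 mol
n(O2) = 87.40 / 24.5 = 3.567 mol
n/ν for CH3OH = 1.342/2 = 0.6710
n/ν for O2 = 3.567/3 = 1.189
Smallest n/ν is CH3OH → limiting reagent.
O2 consumed = (3/2) × 1.342 = 2.013 mol
O2 remaining = 3.567 − 2.013 = 1.554 mol

1.55 mol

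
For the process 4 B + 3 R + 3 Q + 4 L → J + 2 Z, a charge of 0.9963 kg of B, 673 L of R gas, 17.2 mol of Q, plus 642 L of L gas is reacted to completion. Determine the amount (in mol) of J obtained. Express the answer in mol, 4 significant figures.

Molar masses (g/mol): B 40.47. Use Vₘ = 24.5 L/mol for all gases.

5.733 mol

n(B) = 0.9963×1000 / 40.47 = 24.62 mol
n(R) = 673.0 / 24.5 = 27.47 mol
n(Q) = 17.20 mol
n(L) = 642.0 / 24.5 = 26.20 mol
n/ν → B: 6.155, R: 9.157, Q: 5.733, L: 6.550; Q is limiting.
n(J) = (1/3) × 17.20 = 5.733 mol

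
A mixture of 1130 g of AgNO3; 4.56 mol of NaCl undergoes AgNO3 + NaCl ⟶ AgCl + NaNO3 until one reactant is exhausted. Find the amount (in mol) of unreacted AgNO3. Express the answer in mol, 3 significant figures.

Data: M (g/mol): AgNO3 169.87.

2.09 mol

n(AgNO3) = 1130 / 169.87 = 6.652 mol
n(NaCl) = 4.560 mol
n/ν → AgNO3: 6.652, NaCl: 4.560; NaCl is limiting.
AgNO3 consumed = (1/1) × 4.560 = 4.560 mol
AgNO3 remaining = 6.652 − 4.560 = 2.092 mol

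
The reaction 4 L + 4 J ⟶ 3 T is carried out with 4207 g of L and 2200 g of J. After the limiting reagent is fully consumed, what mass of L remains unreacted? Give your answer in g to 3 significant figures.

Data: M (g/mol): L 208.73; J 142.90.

n(L) = 4207 / 208.73 = 20.16 mol
n(J) = 2200 / 142.90 = 15.40 mol
n/ν for L = 20.16/4 = 5.040
n/ν for J = 15.40/4 = 3.850
Smallest n/ν is J → limiting reagent.
L consumed = (4/4) × 15.40 = 15.40 mol
L remaining = 20.16 − 15.40 = 4.760 mol
mass = 4.760 × 208.73 = 993.6 g

994 g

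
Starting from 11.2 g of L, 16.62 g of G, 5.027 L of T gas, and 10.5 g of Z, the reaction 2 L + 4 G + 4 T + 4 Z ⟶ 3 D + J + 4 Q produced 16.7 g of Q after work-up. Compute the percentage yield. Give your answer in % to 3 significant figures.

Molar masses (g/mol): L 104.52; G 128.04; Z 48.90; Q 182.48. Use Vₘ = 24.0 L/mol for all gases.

n(L) = 11.20 / 104.52 = 0.1072 mol
n(G) = 16.62 / 128.04 = 0.1298 mol
n(T) = 5.027 / 24.0 = 0.2095 mol
n(Z) = 10.50 / 48.90 = 0.2147 mol
n/ν for L = 0.1072/2 = 0.05360
n/ν for G = 0.1298/4 = 0.03245
n/ν for T = 0.2095/4 = 0.05238
n/ν for Z = 0.2147/4 = 0.05368
Smallest n/ν is G → limiting reagent.
theoretical n(Q) = (4/4) × 0.1298 = 0.1298 mol → 23.69 g
% yield = 16.7 / 23.69 × 100 = 70.49 %

70.5 %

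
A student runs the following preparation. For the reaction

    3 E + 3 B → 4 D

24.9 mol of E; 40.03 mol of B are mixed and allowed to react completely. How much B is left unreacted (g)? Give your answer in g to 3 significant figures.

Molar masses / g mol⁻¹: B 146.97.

2220 g

n(E) = 24.90 mol
n(B) = 40.03 mol
n/ν for E = 24.90/3 = 8.300
n/ν for B = 40.03/3 = 13.34
Smallest n/ν is E → limiting reagent.
B consumed = (3/3) × 24.90 = 24.90 mol
B remaining = 40.03 − 24.90 = 15.13 mol
mass = 15.13 × 146.97 = 2224 g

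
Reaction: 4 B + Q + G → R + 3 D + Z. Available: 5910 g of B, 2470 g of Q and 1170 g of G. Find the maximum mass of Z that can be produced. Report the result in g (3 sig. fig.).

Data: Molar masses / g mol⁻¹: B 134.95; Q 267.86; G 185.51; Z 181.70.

n(B) = 5910 / 134.95 = 43.79 mol
n(Q) = 2470 / 267.86 = 9.221 mol
n(G) = 1170 / 185.51 = 6.307 mol
n/ν → B: 10.95, Q: 9.221, G: 6.307; G is limiting.
n(Z) = (1/1) × 6.307 = 6.307 mol
mass = 6.307 × 181.70 = 1146 g

1150 g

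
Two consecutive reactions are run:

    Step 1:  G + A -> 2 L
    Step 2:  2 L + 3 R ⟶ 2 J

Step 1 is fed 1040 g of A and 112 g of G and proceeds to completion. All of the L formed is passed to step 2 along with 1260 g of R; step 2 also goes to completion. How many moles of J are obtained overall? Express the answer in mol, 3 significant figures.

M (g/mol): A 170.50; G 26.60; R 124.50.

Step 1:
n(A) = 1040 / 170.50 = 6.100 mol
n(G) = 112.0 / 26.60 = 4.211 mol
n/ν for A = 6.100/1 = 6.100
n/ν for G = 4.211/1 = 4.211
Smallest n/ν is G → limiting reagent.
n(L) produced = (2/1) × 4.211 = 8.422 mol
Step 2:
n(L) available = 8.422 mol
n(R) = 1260 / 124.50 = 10.12 mol
n/ν for L = 8.422/2 = 4.211
n/ν for R = 10.12/3 = 3.373
Smallest n/ν is R → limiting reagent.
n(J) = (2/3) × 10.12 = 6.747 mol

6.75 mol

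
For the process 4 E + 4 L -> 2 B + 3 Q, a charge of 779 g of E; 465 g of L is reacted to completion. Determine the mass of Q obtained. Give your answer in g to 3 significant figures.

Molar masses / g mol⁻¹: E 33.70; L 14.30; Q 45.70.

n(E) = 779.0 / 33.70 = 23.12 mol
n(L) = 465.0 / 14.30 = 32.52 mol
n/ν for E = 23.12/4 = 5.780
n/ν for L = 32.52/4 = 8.130
Smallest n/ν is E → limiting reagent.
n(Q) = (3/4) × 23.12 = 17.34 mol
mass = 17.34 × 45.70 = 792.4 g

792 g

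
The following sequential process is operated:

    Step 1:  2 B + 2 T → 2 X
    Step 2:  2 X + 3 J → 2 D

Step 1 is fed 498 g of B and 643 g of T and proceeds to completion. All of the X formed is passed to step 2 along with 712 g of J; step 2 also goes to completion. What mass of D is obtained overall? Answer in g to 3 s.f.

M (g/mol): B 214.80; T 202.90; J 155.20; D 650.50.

Step 1:
n(B) = 498.0 / 214.80 = 2.318 mol
n(T) = 643.0 / 202.90 = 3.169 mol
n/ν for B = 2.318/2 = 1.159
n/ν for T = 3.169/2 = 1.585
Smallest n/ν is B → limiting reagent.
n(X) produced = (2/2) × 2.318 = 2.318 mol
Step 2:
n(X) available = 2.318 mol
n(J) = 712.0 / 155.20 = 4.588 mol
n/ν for X = 2.318/2 = 1.159
n/ν for J = 4.588/3 = 1.529
Smallest n/ν is X → limiting reagent.
n(D) = (2/2) × 2.318 = 2.318 mol
mass = 2.318 × 650.50 = 1508 g

1510 g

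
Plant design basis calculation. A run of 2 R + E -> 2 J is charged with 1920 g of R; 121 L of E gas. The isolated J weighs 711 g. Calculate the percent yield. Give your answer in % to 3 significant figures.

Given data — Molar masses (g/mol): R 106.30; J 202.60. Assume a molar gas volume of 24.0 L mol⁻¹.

34.8 %

n(R) = 1920 / 106.30 = 18.06 mol
n(E) = 121.0 / 24.0 = 5.042 mol
n/ν → R: 9.030, E: 5.042; E is limiting.
theoretical n(J) = (2/1) × 5.042 = 10.08 mol → 2042 g
% yield = 711 / 2042 × 100 = 34.82 %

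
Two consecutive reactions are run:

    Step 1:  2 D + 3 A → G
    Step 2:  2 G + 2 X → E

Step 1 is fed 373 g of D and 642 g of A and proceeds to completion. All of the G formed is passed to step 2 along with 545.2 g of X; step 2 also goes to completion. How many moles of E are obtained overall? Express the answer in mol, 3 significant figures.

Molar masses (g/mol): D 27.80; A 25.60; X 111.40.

2.45 mol

Step 1:
n(D) = 373.0 / 27.80 = 13.42 mol
n(A) = 642.0 / 25.60 = 25.08 mol
n/ν for D = 13.42/2 = 6.710
n/ν for A = 25.08/3 = 8.360
Smallest n/ν is D → limiting reagent.
n(G) produced = (1/2) × 13.42 = 6.710 mol
Step 2:
n(G) available = 6.710 mol
n(X) = 545.2 / 111.40 = 4.894 mol
n/ν for G = 6.710/2 = 3.355
n/ν for X = 4.894/2 = 2.447
Smallest n/ν is X → limiting reagent.
n(E) = (1/2) × 4.894 = 2.447 mol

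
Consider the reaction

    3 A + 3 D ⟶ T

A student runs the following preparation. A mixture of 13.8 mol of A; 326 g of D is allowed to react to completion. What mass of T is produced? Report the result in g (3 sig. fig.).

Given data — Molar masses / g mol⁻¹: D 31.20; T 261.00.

909 g

n(A) = 13.80 mol
n(D) = 326.0 / 31.20 = 10.45 mol
n/ν for A = 13.80/3 = 4.600
n/ν for D = 10.45/3 = 3.483
Smallest n/ν is D → limiting reagent.
n(T) = (1/3) × 10.45 = 3.483 mol
mass = 3.483 × 261.00 = 909.1 g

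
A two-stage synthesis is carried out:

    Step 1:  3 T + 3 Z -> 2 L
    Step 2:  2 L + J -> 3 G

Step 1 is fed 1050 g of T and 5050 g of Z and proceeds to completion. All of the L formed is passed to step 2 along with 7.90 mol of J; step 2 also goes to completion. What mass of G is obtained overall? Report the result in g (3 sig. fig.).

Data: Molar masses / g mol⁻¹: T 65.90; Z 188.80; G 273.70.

Step 1:
n(T) = 1050 / 65.90 = 15.93 mol
n(Z) = 5050 / 188.80 = 26.75 mol
n/ν for T = 15.93/3 = 5.310
n/ν for Z = 26.75/3 = 8.917
Smallest n/ν is T → limiting reagent.
n(L) produced = (2/3) × 15.93 = 10.62 mol
Step 2:
n(L) available = 10.62 mol
n(J) = 7.900 mol
n/ν for L = 10.62/2 = 5.310
n/ν for J = 7.900/1 = 7.900
Smallest n/ν is L → limiting reagent.
n(G) = (3/2) × 10.62 = 15.93 mol
mass = 15.93 × 273.70 = 4360 g

4360 g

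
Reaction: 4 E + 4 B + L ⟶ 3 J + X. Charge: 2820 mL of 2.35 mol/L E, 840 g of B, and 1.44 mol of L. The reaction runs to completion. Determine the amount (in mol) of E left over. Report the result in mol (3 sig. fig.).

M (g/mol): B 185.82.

2.11 mol

n(E) = 2.35 × 2820/1000 = 6.627 mol
n(B) = 840.0 / 185.82 = 4.521 mol
n(L) = 1.440 mol
n/ν for E = 6.627/4 = 1.657
n/ν for B = 4.521/4 = 1.130
n/ν for L = 1.440/1 = 1.440
Smallest n/ν is B → limiting reagent.
E consumed = (4/4) × 4.521 = 4.521 mol
E remaining = 6.627 − 4.521 = 2.106 mol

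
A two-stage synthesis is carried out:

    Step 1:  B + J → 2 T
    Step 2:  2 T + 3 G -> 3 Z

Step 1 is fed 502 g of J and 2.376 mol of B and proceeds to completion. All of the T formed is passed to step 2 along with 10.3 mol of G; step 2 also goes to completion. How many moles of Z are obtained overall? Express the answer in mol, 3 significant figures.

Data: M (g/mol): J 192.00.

Step 1:
n(J) = 502.0 / 192.00 = 2.615 mol
n(B) = 2.376 mol
n/ν for J = 2.615/1 = 2.615
n/ν for B = 2.376/1 = 2.376
Smallest n/ν is B → limiting reagent.
n(T) produced = (2/1) × 2.376 = 4.752 mol
Step 2:
n(T) available = 4.752 mol
n(G) = 10.30 mol
n/ν for T = 4.752/2 = 2.376
n/ν for G = 10.30/3 = 3.433
Smallest n/ν is T → limiting reagent.
n(Z) = (3/2) × 4.752 = 7.128 mol

7.13 mol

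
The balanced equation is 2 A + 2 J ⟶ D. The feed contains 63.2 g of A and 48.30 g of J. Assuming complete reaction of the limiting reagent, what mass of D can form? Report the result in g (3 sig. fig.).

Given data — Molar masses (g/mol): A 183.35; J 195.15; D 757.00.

n(A) = 63.20 / 183.35 = 0.3447 mol
n(J) = 48.30 / 195.15 = 0.2475 mol
n/ν for A = 0.3447/2 = 0.1724
n/ν for J = 0.2475/2 = 0.1238
Smallest n/ν is J → limiting reagent.
n(D) = (1/2) × 0.2475 = 0.1238 mol
mass = 0.1238 × 757.00 = 93.72 g

93.7 g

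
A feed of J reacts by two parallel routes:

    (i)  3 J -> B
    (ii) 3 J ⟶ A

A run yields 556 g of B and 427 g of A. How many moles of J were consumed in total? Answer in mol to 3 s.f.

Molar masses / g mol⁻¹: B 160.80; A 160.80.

n(B) = 556 / 160.80 = 3.458 mol
n(A) = 427 / 160.80 = 2.655 mol
n(J) via (i) = (3/1)×3.458 = 10.37 mol
n(J) via (ii) = (3/1)×2.655 = 7.965 mol
total n(J) = 10.37 + 7.965 = 18.34 mol

18.3 mol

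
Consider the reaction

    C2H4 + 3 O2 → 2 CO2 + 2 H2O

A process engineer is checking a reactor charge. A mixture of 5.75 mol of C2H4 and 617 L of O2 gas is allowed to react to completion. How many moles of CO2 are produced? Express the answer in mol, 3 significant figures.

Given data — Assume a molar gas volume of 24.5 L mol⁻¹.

11.5 mol

n(C2H4) = 5.750 mol
n(O2) = 617.0 / 24.5 = 25.18 mol
n/ν for C2H4 = 5.750/1 = 5.750
n/ν for O2 = 25.18/3 = 8.393
Smallest n/ν is C2H4 → limiting reagent.
n(CO2) = (2/1) × 5.750 = 11.50 mol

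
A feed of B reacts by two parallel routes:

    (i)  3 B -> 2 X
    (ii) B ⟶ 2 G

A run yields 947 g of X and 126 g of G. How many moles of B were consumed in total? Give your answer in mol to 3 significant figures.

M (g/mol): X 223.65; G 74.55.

n(X) = 947 / 223.65 = 4.234 mol
n(G) = 126 / 74.55 = 1.690 mol
n(B) via (i) = (3/2)×4.234 = 6.351 mol
n(B) via (ii) = (1/2)×1.690 = 0.8450 mol
total n(B) = 6.351 + 0.8450 = 7.196 mol

7.20 mol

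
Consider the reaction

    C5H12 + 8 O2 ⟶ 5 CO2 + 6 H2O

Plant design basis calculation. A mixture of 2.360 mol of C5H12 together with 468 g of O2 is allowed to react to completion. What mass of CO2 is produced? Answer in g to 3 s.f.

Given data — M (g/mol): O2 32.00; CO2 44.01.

402 g

n(C5H12) = 2.360 mol
n(O2) = 468.0 / 32.00 = 14.63 mol
n/ν → C5H12: 2.360, O2: 1.829; O2 is limiting.
n(CO2) = (5/8) × 14.63 = 9.144 mol
mass = 9.144 × 44.01 = 402.4 g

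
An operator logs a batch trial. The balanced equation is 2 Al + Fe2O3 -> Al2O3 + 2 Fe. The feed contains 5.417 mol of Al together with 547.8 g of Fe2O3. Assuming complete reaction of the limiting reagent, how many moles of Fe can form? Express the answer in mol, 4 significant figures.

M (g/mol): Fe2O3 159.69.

5.417 mol

n(Al) = 5.417 mol
n(Fe2O3) = 547.8 / 159.69 = 3.430 mol
n/ν for Al = 5.417/2 = 2.709
n/ν for Fe2O3 = 3.430/1 = 3.430
Smallest n/ν is Al → limiting reagent.
n(Fe) = (2/2) × 5.417 = 5.417 mol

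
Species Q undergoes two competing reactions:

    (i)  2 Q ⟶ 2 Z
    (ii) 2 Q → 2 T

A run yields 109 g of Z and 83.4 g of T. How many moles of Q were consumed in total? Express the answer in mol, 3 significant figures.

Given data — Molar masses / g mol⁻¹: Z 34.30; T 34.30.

5.61 mol

n(Z) = 109 / 34.30 = 3.178 mol
n(T) = 83.4 / 34.30 = 2.431 mol
n(Q) via (i) = (2/2)×3.178 = 3.178 mol
n(Q) via (ii) = (2/2)×2.431 = 2.431 mol
total n(Q) = 3.178 + 2.431 = 5.609 mol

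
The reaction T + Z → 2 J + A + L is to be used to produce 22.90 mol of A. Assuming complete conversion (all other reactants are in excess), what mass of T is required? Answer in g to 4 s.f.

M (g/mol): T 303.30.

6946 g

n(A) = 22.90 mol
n(T) = (1/1) × 22.90 = 22.90 mol
mass = 22.90 × 303.30 = 6946 g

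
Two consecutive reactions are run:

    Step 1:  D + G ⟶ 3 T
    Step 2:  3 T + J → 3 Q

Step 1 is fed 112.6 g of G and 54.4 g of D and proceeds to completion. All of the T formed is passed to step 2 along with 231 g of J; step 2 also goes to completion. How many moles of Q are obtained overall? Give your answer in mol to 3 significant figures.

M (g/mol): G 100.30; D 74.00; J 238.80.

2.21 mol

Step 1:
n(G) = 112.6 / 100.30 = 1.123 mol
n(D) = 54.40 / 74.00 = 0.7351 mol
n/ν → G: 1.123, D: 0.7351; D is limiting.
n(T) produced = (3/1) × 0.7351 = 2.205 mol
Step 2:
n(T) available = 2.205 mol
n(J) = 231.0 / 238.80 = 0.9673 mol
n/ν → T: 0.7350, J: 0.9673; T is limiting.
n(Q) = (3/3) × 2.205 = 2.205 mol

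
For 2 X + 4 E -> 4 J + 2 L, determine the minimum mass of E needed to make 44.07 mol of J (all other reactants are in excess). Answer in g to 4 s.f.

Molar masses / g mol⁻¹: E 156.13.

6881 g

n(J) = 44.07 mol
n(E) = (4/4) × 44.07 = 44.07 mol
mass = 44.07 × 156.13 = 6881 g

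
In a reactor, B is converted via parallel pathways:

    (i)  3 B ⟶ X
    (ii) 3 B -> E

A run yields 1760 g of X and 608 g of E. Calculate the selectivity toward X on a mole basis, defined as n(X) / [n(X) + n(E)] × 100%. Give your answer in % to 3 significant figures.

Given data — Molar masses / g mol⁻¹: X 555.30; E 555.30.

74.3 %

n(X) = 1760 / 555.30 = 3.169 mol
n(E) = 608 / 555.30 = 1.095 mol
selectivity = 3.169/(3.169+1.095) × 100 = 74.32 %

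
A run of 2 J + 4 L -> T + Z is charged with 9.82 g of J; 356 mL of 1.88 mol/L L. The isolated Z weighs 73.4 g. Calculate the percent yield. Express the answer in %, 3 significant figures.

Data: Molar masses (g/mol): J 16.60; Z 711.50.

n(J) = 9.820 / 16.60 = 0.5916 mol
n(L) = 1.88 × 356.0/1000 = 0.6693 mol
n/ν → J: 0.2958, L: 0.1673; L is limiting.
theoretical n(Z) = (1/4) × 0.6693 = 0.1673 mol → 119.0 g
% yield = 73.4 / 119.0 × 100 = 61.68 %

61.7 %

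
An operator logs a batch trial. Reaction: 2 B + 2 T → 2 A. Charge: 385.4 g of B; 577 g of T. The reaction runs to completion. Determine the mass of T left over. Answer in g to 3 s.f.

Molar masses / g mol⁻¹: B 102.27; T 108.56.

168 g

n(B) = 385.4 / 102.27 = 3.768 mol
n(T) = 577.0 / 108.56 = 5.315 mol
n/ν for B = 3.768/2 = 1.884
n/ν for T = 5.315/2 = 2.658
Smallest n/ν is B → limiting reagent.
T consumed = (2/2) × 3.768 = 3.768 mol
T remaining = 5.315 − 3.768 = 1.547 mol
mass = 1.547 × 108.56 = 167.9 g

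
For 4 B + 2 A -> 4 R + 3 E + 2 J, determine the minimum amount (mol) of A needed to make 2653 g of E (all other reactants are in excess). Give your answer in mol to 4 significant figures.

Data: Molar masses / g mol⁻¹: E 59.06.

29.95 mol

n(E) = 2653 / 59.06 = 44.92 mol
n(A) = (2/3) × 44.92 = 29.95 mol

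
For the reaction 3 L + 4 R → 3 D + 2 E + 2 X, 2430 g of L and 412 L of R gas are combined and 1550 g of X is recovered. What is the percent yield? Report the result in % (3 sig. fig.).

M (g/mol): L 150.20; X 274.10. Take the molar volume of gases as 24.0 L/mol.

n(L) = 2430 / 150.20 = 16.18 mol
n(R) = 412.0 / 24.0 = 17.17 mol
n/ν for L = 16.18/3 = 5.393
n/ν for R = 17.17/4 = 4.293
Smallest n/ν is R → limiting reagent.
theoretical n(X) = (2/4) × 17.17 = 8.585 mol → 2353 g
% yield = 1550 / 2353 × 100 = 65.87 %

65.9 %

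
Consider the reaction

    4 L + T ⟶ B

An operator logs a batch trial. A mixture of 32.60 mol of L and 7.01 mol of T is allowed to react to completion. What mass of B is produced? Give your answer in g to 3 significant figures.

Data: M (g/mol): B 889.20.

n(L) = 32.60 mol
n(T) = 7.010 mol
n/ν → L: 8.150, T: 7.010; T is limiting.
n(B) = (1/1) × 7.010 = 7.010 mol
mass = 7.010 × 889.20 = 6233 g

6230 g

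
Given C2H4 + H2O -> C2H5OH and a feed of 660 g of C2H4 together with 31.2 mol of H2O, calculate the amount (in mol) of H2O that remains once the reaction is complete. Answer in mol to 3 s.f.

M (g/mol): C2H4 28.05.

7.67 mol

n(C2H4) = 660.0 / 28.05 = 23.53 mol
n(H2O) = 31.20 mol
n/ν for C2H4 = 23.53/1 = 23.53
n/ν for H2O = 31.20/1 = 31.20
Smallest n/ν is C2H4 → limiting reagent.
H2O consumed = (1/1) × 23.53 = 23.53 mol
H2O remaining = 31.20 − 23.53 = 7.670 mol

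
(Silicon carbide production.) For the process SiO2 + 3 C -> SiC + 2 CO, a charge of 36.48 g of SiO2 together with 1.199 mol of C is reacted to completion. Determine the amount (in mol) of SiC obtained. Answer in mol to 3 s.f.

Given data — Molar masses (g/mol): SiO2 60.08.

n(SiO2) = 36.48 / 60.08 = 0.6072 mol
n(C) = 1.199 mol
n/ν for SiO2 = 0.6072/1 = 0.6072
n/ν for C = 1.199/3 = 0.3997
Smallest n/ν is C → limiting reagent.
n(SiC) = (1/3) × 1.199 = 0.3997 mol

0.400 mol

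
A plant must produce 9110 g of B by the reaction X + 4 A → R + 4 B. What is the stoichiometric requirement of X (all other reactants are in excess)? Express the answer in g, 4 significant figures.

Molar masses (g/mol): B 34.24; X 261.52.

n(B) = 9110 / 34.24 = 266.1 mol
n(X) = (1/4) × 266.1 = 66.53 mol
mass = 66.53 × 261.52 = 17400 g

17400 g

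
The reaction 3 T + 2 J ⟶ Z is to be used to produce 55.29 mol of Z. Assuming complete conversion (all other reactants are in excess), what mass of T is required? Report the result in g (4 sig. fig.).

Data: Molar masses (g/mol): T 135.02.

22400 g

n(Z) = 55.29 mol
n(T) = (3/1) × 55.29 = 165.9 mol
mass = 165.9 × 135.02 = 22400 g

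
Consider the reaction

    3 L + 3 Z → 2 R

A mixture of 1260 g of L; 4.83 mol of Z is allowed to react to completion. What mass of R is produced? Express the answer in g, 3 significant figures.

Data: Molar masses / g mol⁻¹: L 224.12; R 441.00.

n(L) = 1260 / 224.12 = 5.622 mol
n(Z) = 4.830 mol
n/ν for L = 5.622/3 = 1.874
n/ν for Z = 4.830/3 = 1.610
Smallest n/ν is Z → limiting reagent.
n(R) = (2/3) × 4.830 = 3.220 mol
mass = 3.220 × 441.00 = 1420 g

1420 g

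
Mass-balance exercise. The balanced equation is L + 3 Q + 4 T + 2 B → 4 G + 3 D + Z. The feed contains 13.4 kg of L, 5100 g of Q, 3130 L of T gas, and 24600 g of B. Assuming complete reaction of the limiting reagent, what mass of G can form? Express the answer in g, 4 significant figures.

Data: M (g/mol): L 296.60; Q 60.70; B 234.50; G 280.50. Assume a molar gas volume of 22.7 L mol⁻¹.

31420 g

n(L) = 13.40×1000 / 296.60 = 45.18 mol
n(Q) = 5100 / 60.70 = 84.02 mol
n(T) = 3130 / 22.7 = 137.9 mol
n(B) = 24600 / 234.50 = 104.9 mol
n/ν for L = 45.18/1 = 45.18
n/ν for Q = 84.02/3 = 28.01
n/ν for T = 137.9/4 = 34.48
n/ν for B = 104.9/2 = 52.45
Smallest n/ν is Q → limiting reagent.
n(G) = (4/3) × 84.02 = 112.0 mol
mass = 112.0 × 280.50 = 31420 g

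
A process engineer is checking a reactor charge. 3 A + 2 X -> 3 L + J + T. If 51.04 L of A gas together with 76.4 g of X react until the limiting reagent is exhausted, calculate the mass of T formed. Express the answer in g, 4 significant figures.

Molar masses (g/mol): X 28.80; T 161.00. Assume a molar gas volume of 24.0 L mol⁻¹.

n(A) = 51.04 / 24.0 = 2.127 mol
n(X) = 76.40 / 28.80 = 2.653 mol
n/ν for A = 2.127/3 = 0.7090
n/ν for X = 2.653/2 = 1.327
Smallest n/ν is A → limiting reagent.
n(T) = (1/3) × 2.127 = 0.7090 mol
mass = 0.7090 × 161.00 = 114.1 g

114.1 g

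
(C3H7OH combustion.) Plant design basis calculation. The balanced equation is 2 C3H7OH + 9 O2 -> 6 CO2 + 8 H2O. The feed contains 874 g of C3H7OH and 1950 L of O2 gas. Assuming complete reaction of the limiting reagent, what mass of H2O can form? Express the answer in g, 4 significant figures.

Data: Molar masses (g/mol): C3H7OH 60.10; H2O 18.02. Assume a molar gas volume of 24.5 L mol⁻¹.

1048 g

n(C3H7OH) = 874.0 / 60.10 = 14.54 mol
n(O2) = 1950 / 24.5 = 79.59 mol
n/ν → C3H7OH: 7.270, O2: 8.843; C3H7OH is limiting.
n(H2O) = (8/2) × 14.54 = 58.16 mol
mass = 58.16 × 18.02 = 1048 g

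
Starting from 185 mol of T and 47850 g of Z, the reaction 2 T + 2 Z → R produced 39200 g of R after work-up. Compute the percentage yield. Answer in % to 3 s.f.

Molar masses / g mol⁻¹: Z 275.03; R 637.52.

n(T) = 185.0 mol
n(Z) = 47850 / 275.03 = 174.0 mol
n/ν → T: 92.50, Z: 87.00; Z is limiting.
theoretical n(R) = (1/2) × 174.0 = 87.00 mol → 55460 g
% yield = 39200 / 55460 × 100 = 70.68 %

70.7 %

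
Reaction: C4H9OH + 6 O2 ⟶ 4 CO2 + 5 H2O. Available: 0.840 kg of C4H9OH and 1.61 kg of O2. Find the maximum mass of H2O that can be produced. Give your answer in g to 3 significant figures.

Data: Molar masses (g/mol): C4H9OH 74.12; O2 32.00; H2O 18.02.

n(C4H9OH) = 0.8400×1000 / 74.12 = 11.33 mol
n(O2) = 1.610×1000 / 32.00 = 50.31 mol
n/ν → C4H9OH: 11.33, O2: 8.385; O2 is limiting.
n(H2O) = (5/6) × 50.31 = 41.93 mol
mass = 41.93 × 18.02 = 755.6 g

756 g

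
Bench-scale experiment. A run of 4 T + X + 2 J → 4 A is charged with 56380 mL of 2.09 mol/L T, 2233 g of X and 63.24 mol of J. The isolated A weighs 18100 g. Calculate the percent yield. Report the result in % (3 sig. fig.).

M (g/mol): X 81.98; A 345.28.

n(T) = 2.09 × 56380/1000 = 117.8 mol
n(X) = 2233 / 81.98 = 27.24 mol
n(J) = 63.24 mol
n/ν for T = 117.8/4 = 29.45
n/ν for X = 27.24/1 = 27.24
n/ν for J = 63.24/2 = 31.62
Smallest n/ν is X → limiting reagent.
theoretical n(A) = (4/1) × 27.24 = 109.0 mol → 37640 g
% yield = 18100 / 37640 × 100 = 48.09 %

48.1 %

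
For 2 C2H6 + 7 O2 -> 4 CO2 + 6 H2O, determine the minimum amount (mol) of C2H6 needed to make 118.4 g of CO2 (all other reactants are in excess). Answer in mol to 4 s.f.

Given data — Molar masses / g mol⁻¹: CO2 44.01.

n(CO2) = 118.4 / 44.01 = 2.690 mol
n(C2H6) = (2/4) × 2.690 = 1.345 mol

1.345 mol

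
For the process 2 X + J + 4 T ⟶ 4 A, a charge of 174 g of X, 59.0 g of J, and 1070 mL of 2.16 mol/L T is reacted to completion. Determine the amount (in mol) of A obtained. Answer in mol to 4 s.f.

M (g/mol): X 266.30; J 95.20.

n(X) = 174.0 / 266.30 = 0.6534 mol
n(J) = 59.00 / 95.20 = 0.6197 mol
n(T) = 2.16 × 1070/1000 = 2.311 mol
n/ν → X: 0.3267, J: 0.6197, T: 0.5778; X is limiting.
n(A) = (4/2) × 0.6534 = 1.307 mol

1.307 mol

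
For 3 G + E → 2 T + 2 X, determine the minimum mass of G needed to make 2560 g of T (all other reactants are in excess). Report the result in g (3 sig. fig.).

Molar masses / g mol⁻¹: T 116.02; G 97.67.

3230 g

n(T) = 2560 / 116.02 = 22.07 mol
n(G) = (3/2) × 22.07 = 33.11 mol
mass = 33.11 × 97.67 = 3234 g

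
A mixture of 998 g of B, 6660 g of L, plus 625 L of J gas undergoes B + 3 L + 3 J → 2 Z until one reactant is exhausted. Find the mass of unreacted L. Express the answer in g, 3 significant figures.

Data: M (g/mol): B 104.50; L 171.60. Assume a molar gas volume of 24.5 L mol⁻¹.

n(B) = 998.0 / 104.50 = 9.550 mol
n(L) = 6660 / 171.60 = 38.81 mol
n(J) = 625.0 / 24.5 = 25.51 mol
n/ν → B: 9.550, L: 12.94, J: 8.503; J is limiting.
L consumed = (3/3) × 25.51 = 25.51 mol
L remaining = 38.81 − 25.51 = 13.30 mol
mass = 13.30 × 171.60 = 2282 g

2280 g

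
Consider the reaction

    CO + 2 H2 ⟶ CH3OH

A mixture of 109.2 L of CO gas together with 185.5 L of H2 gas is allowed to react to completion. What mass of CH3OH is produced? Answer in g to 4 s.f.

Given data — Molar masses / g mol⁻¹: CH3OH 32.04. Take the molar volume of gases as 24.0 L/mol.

n(CO) = 109.2 / 24.0 = 4.550 mol
n(H2) = 185.5 / 24.0 = 7.729 mol
n/ν → CO: 4.550, H2: 3.865; H2 is limiting.
n(CH3OH) = (1/2) × 7.729 = 3.865 mol
mass = 3.865 × 32.04 = 123.8 g

123.8 g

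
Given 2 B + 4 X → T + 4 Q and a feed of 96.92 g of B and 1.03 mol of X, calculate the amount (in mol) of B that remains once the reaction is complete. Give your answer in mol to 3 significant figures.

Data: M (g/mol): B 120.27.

0.291 mol

n(B) = 96.92 / 120.27 = 0.8059 mol
n(X) = 1.030 mol
n/ν for B = 0.8059/2 = 0.4030
n/ν for X = 1.030/4 = 0.2575
Smallest n/ν is X → limiting reagent.
B consumed = (2/4) × 1.030 = 0.5150 mol
B remaining = 0.8059 − 0.5150 = 0.2909 mol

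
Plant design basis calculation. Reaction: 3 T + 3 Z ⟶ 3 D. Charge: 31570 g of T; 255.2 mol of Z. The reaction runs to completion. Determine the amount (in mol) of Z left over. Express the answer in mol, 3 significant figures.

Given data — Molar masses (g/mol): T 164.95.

n(T) = 31570 / 164.95 = 191.4 mol
n(Z) = 255.2 mol
n/ν for T = 191.4/3 = 63.80
n/ν for Z = 255.2/3 = 85.07
Smallest n/ν is T → limiting reagent.
Z consumed = (3/3) × 191.4 = 191.4 mol
Z remaining = 255.2 − 191.4 = 63.80 mol

63.8 mol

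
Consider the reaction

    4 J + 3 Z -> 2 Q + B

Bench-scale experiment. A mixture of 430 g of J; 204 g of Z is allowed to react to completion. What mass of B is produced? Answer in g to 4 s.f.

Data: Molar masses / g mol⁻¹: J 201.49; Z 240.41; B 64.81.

n(J) = 430.0 / 201.49 = 2.134 mol
n(Z) = 204.0 / 240.41 = 0.8486 mol
n/ν for J = 2.134/4 = 0.5335
n/ν for Z = 0.8486/3 = 0.2829
Smallest n/ν is Z → limiting reagent.
n(B) = (1/3) × 0.8486 = 0.2829 mol
mass = 0.2829 × 64.81 = 18.33 g

18.33 g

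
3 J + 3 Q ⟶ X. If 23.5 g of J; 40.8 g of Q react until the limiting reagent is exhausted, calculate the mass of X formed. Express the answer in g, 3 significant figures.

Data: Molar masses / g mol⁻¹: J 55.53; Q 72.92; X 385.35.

n(J) = 23.50 / 55.53 = 0.4232 mol
n(Q) = 40.80 / 72.92 = 0.5595 mol
n/ν → J: 0.1411, Q: 0.1865; J is limiting.
n(X) = (1/3) × 0.4232 = 0.1411 mol
mass = 0.1411 × 385.35 = 54.37 g

54.4 g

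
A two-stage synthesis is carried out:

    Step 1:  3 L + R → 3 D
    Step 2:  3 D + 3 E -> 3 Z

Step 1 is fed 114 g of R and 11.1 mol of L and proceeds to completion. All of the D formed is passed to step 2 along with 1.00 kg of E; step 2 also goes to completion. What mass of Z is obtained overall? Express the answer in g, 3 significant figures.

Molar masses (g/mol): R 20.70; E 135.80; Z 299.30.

Step 1:
n(R) = 114.0 / 20.70 = 5.507 mol
n(L) = 11.10 mol
n/ν for R = 5.507/1 = 5.507
n/ν for L = 11.10/3 = 3.700
Smallest n/ν is L → limiting reagent.
n(D) produced = (3/3) × 11.10 = 11.10 mol
Step 2:
n(D) available = 11.10 mol
n(E) = 1.000×1000 / 135.80 = 7.364 mol
n/ν for D = 11.10/3 = 3.700
n/ν for E = 7.364/3 = 2.455
Smallest n/ν is E → limiting reagent.
n(Z) = (3/3) × 7.364 = 7.364 mol
mass = 7.364 × 299.30 = 2204 g

2200 g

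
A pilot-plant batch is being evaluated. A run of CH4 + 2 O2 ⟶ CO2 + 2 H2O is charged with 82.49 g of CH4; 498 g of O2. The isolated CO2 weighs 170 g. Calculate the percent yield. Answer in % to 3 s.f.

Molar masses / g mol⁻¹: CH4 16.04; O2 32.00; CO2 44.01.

n(CH4) = 82.49 / 16.04 = 5.143 mol
n(O2) = 498.0 / 32.00 = 15.56 mol
n/ν for CH4 = 5.143/1 = 5.143
n/ν for O2 = 15.56/2 = 7.780
Smallest n/ν is CH4 → limiting reagent.
theoretical n(CO2) = (1/1) × 5.143 = 5.143 mol → 226.3 g
% yield = 170 / 226.3 × 100 = 75.12 %

75.1 %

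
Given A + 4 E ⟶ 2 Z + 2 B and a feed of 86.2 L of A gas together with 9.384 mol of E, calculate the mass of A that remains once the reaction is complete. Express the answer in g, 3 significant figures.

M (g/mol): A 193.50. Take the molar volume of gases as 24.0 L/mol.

n(A) = 86.20 / 24.0 = 3.592 mol
n(E) = 9.384 mol
n/ν for A = 3.592/1 = 3.592
n/ν for E = 9.384/4 = 2.346
Smallest n/ν is E → limiting reagent.
A consumed = (1/4) × 9.384 = 2.346 mol
A remaining = 3.592 − 2.346 = 1.246 mol
mass = 1.246 × 193.50 = 241.1 g

241 g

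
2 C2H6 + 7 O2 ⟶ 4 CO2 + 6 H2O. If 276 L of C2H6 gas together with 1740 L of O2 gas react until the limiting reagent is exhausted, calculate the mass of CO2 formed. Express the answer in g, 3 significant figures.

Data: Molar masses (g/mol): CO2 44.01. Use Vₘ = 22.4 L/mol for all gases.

n(C2H6) = 276.0 / 22.4 = 12.32 mol
n(O2) = 1740 / 22.4 = 77.68 mol
n/ν for C2H6 = 12.32/2 = 6.160
n/ν for O2 = 77.68/7 = 11.10
Smallest n/ν is C2H6 → limiting reagent.
n(CO2) = (4/2) × 12.32 = 24.64 mol
mass = 24.64 × 44.01 = 1084 g

1080 g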